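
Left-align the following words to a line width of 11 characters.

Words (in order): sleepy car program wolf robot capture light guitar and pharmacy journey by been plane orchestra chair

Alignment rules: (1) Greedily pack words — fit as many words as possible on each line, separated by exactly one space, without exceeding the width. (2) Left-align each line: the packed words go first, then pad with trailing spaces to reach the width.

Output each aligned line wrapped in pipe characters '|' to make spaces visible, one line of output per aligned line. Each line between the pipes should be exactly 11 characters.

Line 1: ['sleepy', 'car'] (min_width=10, slack=1)
Line 2: ['program'] (min_width=7, slack=4)
Line 3: ['wolf', 'robot'] (min_width=10, slack=1)
Line 4: ['capture'] (min_width=7, slack=4)
Line 5: ['light'] (min_width=5, slack=6)
Line 6: ['guitar', 'and'] (min_width=10, slack=1)
Line 7: ['pharmacy'] (min_width=8, slack=3)
Line 8: ['journey', 'by'] (min_width=10, slack=1)
Line 9: ['been', 'plane'] (min_width=10, slack=1)
Line 10: ['orchestra'] (min_width=9, slack=2)
Line 11: ['chair'] (min_width=5, slack=6)

Answer: |sleepy car |
|program    |
|wolf robot |
|capture    |
|light      |
|guitar and |
|pharmacy   |
|journey by |
|been plane |
|orchestra  |
|chair      |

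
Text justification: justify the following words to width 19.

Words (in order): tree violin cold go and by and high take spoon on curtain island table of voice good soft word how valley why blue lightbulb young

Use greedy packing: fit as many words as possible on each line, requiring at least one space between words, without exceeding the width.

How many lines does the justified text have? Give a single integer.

Answer: 8

Derivation:
Line 1: ['tree', 'violin', 'cold', 'go'] (min_width=19, slack=0)
Line 2: ['and', 'by', 'and', 'high'] (min_width=15, slack=4)
Line 3: ['take', 'spoon', 'on'] (min_width=13, slack=6)
Line 4: ['curtain', 'island'] (min_width=14, slack=5)
Line 5: ['table', 'of', 'voice', 'good'] (min_width=19, slack=0)
Line 6: ['soft', 'word', 'how'] (min_width=13, slack=6)
Line 7: ['valley', 'why', 'blue'] (min_width=15, slack=4)
Line 8: ['lightbulb', 'young'] (min_width=15, slack=4)
Total lines: 8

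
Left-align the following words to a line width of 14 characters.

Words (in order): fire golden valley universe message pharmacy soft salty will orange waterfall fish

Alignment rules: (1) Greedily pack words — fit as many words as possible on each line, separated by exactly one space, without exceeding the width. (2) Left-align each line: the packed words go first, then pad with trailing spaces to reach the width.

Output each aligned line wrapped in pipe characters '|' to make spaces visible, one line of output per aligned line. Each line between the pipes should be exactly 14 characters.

Answer: |fire golden   |
|valley        |
|universe      |
|message       |
|pharmacy soft |
|salty will    |
|orange        |
|waterfall fish|

Derivation:
Line 1: ['fire', 'golden'] (min_width=11, slack=3)
Line 2: ['valley'] (min_width=6, slack=8)
Line 3: ['universe'] (min_width=8, slack=6)
Line 4: ['message'] (min_width=7, slack=7)
Line 5: ['pharmacy', 'soft'] (min_width=13, slack=1)
Line 6: ['salty', 'will'] (min_width=10, slack=4)
Line 7: ['orange'] (min_width=6, slack=8)
Line 8: ['waterfall', 'fish'] (min_width=14, slack=0)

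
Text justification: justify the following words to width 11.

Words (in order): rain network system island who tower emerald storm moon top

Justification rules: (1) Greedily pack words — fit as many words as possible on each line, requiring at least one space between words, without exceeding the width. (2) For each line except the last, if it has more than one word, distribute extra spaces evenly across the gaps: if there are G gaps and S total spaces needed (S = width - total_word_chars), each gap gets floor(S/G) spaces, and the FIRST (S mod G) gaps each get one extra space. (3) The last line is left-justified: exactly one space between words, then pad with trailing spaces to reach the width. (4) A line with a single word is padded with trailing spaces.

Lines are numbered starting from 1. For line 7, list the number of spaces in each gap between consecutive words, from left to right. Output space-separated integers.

Line 1: ['rain'] (min_width=4, slack=7)
Line 2: ['network'] (min_width=7, slack=4)
Line 3: ['system'] (min_width=6, slack=5)
Line 4: ['island', 'who'] (min_width=10, slack=1)
Line 5: ['tower'] (min_width=5, slack=6)
Line 6: ['emerald'] (min_width=7, slack=4)
Line 7: ['storm', 'moon'] (min_width=10, slack=1)
Line 8: ['top'] (min_width=3, slack=8)

Answer: 2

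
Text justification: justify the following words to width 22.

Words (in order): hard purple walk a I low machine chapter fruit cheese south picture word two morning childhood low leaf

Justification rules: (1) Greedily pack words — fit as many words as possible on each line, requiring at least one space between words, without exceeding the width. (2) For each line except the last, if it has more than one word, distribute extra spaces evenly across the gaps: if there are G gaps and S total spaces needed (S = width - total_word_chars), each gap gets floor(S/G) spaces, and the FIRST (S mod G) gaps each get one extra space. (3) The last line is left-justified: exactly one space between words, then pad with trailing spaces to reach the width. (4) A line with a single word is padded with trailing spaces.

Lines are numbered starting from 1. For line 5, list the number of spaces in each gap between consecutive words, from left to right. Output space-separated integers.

Answer: 2 1

Derivation:
Line 1: ['hard', 'purple', 'walk', 'a', 'I'] (min_width=20, slack=2)
Line 2: ['low', 'machine', 'chapter'] (min_width=19, slack=3)
Line 3: ['fruit', 'cheese', 'south'] (min_width=18, slack=4)
Line 4: ['picture', 'word', 'two'] (min_width=16, slack=6)
Line 5: ['morning', 'childhood', 'low'] (min_width=21, slack=1)
Line 6: ['leaf'] (min_width=4, slack=18)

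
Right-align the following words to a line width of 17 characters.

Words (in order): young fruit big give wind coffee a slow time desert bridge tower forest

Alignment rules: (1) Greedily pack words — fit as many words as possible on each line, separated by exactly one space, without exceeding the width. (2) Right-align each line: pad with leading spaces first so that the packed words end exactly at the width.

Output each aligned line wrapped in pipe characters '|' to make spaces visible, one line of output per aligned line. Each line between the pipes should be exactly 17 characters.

Answer: |  young fruit big|
| give wind coffee|
|      a slow time|
|    desert bridge|
|     tower forest|

Derivation:
Line 1: ['young', 'fruit', 'big'] (min_width=15, slack=2)
Line 2: ['give', 'wind', 'coffee'] (min_width=16, slack=1)
Line 3: ['a', 'slow', 'time'] (min_width=11, slack=6)
Line 4: ['desert', 'bridge'] (min_width=13, slack=4)
Line 5: ['tower', 'forest'] (min_width=12, slack=5)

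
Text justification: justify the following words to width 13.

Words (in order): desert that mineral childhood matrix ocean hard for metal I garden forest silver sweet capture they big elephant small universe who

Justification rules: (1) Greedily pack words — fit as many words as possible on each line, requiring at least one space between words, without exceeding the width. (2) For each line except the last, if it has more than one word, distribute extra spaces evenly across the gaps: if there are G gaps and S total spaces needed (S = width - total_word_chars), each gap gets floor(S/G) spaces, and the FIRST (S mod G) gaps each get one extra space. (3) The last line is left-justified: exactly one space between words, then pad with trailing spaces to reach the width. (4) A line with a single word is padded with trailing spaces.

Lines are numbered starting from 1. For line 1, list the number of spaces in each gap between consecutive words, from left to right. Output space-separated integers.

Line 1: ['desert', 'that'] (min_width=11, slack=2)
Line 2: ['mineral'] (min_width=7, slack=6)
Line 3: ['childhood'] (min_width=9, slack=4)
Line 4: ['matrix', 'ocean'] (min_width=12, slack=1)
Line 5: ['hard', 'for'] (min_width=8, slack=5)
Line 6: ['metal', 'I'] (min_width=7, slack=6)
Line 7: ['garden', 'forest'] (min_width=13, slack=0)
Line 8: ['silver', 'sweet'] (min_width=12, slack=1)
Line 9: ['capture', 'they'] (min_width=12, slack=1)
Line 10: ['big', 'elephant'] (min_width=12, slack=1)
Line 11: ['small'] (min_width=5, slack=8)
Line 12: ['universe', 'who'] (min_width=12, slack=1)

Answer: 3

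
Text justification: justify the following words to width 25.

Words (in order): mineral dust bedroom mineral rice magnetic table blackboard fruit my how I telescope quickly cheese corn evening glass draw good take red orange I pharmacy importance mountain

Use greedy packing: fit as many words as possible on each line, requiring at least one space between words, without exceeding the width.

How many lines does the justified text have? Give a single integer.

Line 1: ['mineral', 'dust', 'bedroom'] (min_width=20, slack=5)
Line 2: ['mineral', 'rice', 'magnetic'] (min_width=21, slack=4)
Line 3: ['table', 'blackboard', 'fruit', 'my'] (min_width=25, slack=0)
Line 4: ['how', 'I', 'telescope', 'quickly'] (min_width=23, slack=2)
Line 5: ['cheese', 'corn', 'evening', 'glass'] (min_width=25, slack=0)
Line 6: ['draw', 'good', 'take', 'red', 'orange'] (min_width=25, slack=0)
Line 7: ['I', 'pharmacy', 'importance'] (min_width=21, slack=4)
Line 8: ['mountain'] (min_width=8, slack=17)
Total lines: 8

Answer: 8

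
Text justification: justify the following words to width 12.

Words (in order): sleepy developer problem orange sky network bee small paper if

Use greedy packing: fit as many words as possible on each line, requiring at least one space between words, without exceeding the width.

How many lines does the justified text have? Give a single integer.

Answer: 7

Derivation:
Line 1: ['sleepy'] (min_width=6, slack=6)
Line 2: ['developer'] (min_width=9, slack=3)
Line 3: ['problem'] (min_width=7, slack=5)
Line 4: ['orange', 'sky'] (min_width=10, slack=2)
Line 5: ['network', 'bee'] (min_width=11, slack=1)
Line 6: ['small', 'paper'] (min_width=11, slack=1)
Line 7: ['if'] (min_width=2, slack=10)
Total lines: 7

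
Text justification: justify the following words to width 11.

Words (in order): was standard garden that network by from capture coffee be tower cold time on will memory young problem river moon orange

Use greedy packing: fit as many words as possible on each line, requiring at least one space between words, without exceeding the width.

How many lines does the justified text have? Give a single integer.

Line 1: ['was'] (min_width=3, slack=8)
Line 2: ['standard'] (min_width=8, slack=3)
Line 3: ['garden', 'that'] (min_width=11, slack=0)
Line 4: ['network', 'by'] (min_width=10, slack=1)
Line 5: ['from'] (min_width=4, slack=7)
Line 6: ['capture'] (min_width=7, slack=4)
Line 7: ['coffee', 'be'] (min_width=9, slack=2)
Line 8: ['tower', 'cold'] (min_width=10, slack=1)
Line 9: ['time', 'on'] (min_width=7, slack=4)
Line 10: ['will', 'memory'] (min_width=11, slack=0)
Line 11: ['young'] (min_width=5, slack=6)
Line 12: ['problem'] (min_width=7, slack=4)
Line 13: ['river', 'moon'] (min_width=10, slack=1)
Line 14: ['orange'] (min_width=6, slack=5)
Total lines: 14

Answer: 14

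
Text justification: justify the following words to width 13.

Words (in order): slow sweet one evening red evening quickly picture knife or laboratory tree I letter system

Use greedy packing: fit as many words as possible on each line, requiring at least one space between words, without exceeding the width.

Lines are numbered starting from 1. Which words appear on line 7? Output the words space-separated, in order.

Line 1: ['slow', 'sweet'] (min_width=10, slack=3)
Line 2: ['one', 'evening'] (min_width=11, slack=2)
Line 3: ['red', 'evening'] (min_width=11, slack=2)
Line 4: ['quickly'] (min_width=7, slack=6)
Line 5: ['picture', 'knife'] (min_width=13, slack=0)
Line 6: ['or', 'laboratory'] (min_width=13, slack=0)
Line 7: ['tree', 'I', 'letter'] (min_width=13, slack=0)
Line 8: ['system'] (min_width=6, slack=7)

Answer: tree I letter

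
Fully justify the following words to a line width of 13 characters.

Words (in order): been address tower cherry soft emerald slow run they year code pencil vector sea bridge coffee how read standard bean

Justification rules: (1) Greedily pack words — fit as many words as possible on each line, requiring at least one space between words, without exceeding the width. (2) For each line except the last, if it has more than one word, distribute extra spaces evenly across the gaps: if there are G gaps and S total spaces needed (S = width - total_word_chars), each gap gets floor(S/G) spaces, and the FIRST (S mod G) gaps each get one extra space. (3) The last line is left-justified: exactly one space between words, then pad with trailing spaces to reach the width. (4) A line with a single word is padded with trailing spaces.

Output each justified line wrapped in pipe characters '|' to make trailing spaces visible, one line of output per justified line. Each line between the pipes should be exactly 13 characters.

Line 1: ['been', 'address'] (min_width=12, slack=1)
Line 2: ['tower', 'cherry'] (min_width=12, slack=1)
Line 3: ['soft', 'emerald'] (min_width=12, slack=1)
Line 4: ['slow', 'run', 'they'] (min_width=13, slack=0)
Line 5: ['year', 'code'] (min_width=9, slack=4)
Line 6: ['pencil', 'vector'] (min_width=13, slack=0)
Line 7: ['sea', 'bridge'] (min_width=10, slack=3)
Line 8: ['coffee', 'how'] (min_width=10, slack=3)
Line 9: ['read', 'standard'] (min_width=13, slack=0)
Line 10: ['bean'] (min_width=4, slack=9)

Answer: |been  address|
|tower  cherry|
|soft  emerald|
|slow run they|
|year     code|
|pencil vector|
|sea    bridge|
|coffee    how|
|read standard|
|bean         |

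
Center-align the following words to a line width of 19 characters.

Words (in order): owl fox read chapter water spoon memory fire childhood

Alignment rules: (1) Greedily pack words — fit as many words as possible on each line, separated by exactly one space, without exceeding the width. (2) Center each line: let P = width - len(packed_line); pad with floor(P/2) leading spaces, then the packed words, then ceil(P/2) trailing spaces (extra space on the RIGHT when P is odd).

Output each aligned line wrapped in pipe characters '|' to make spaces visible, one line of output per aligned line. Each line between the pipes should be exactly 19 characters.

Answer: |   owl fox read    |
|chapter water spoon|
|    memory fire    |
|     childhood     |

Derivation:
Line 1: ['owl', 'fox', 'read'] (min_width=12, slack=7)
Line 2: ['chapter', 'water', 'spoon'] (min_width=19, slack=0)
Line 3: ['memory', 'fire'] (min_width=11, slack=8)
Line 4: ['childhood'] (min_width=9, slack=10)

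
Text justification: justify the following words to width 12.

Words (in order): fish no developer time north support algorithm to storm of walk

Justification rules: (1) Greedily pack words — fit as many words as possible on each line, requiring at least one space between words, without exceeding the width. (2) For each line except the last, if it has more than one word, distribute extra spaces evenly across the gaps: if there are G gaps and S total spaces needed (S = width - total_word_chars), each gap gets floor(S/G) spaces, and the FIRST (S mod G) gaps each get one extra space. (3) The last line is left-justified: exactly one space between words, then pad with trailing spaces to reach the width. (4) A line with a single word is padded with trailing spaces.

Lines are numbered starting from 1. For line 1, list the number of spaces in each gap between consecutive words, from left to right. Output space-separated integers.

Answer: 6

Derivation:
Line 1: ['fish', 'no'] (min_width=7, slack=5)
Line 2: ['developer'] (min_width=9, slack=3)
Line 3: ['time', 'north'] (min_width=10, slack=2)
Line 4: ['support'] (min_width=7, slack=5)
Line 5: ['algorithm', 'to'] (min_width=12, slack=0)
Line 6: ['storm', 'of'] (min_width=8, slack=4)
Line 7: ['walk'] (min_width=4, slack=8)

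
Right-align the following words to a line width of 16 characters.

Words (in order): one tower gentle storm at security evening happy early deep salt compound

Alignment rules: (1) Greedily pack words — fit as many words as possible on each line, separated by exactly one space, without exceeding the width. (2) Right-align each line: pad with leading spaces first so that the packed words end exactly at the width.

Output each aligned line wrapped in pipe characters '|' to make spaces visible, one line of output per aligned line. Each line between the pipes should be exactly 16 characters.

Line 1: ['one', 'tower', 'gentle'] (min_width=16, slack=0)
Line 2: ['storm', 'at'] (min_width=8, slack=8)
Line 3: ['security', 'evening'] (min_width=16, slack=0)
Line 4: ['happy', 'early', 'deep'] (min_width=16, slack=0)
Line 5: ['salt', 'compound'] (min_width=13, slack=3)

Answer: |one tower gentle|
|        storm at|
|security evening|
|happy early deep|
|   salt compound|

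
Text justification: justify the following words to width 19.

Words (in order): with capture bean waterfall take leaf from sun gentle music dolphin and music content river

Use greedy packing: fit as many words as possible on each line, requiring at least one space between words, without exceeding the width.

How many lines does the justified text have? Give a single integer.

Line 1: ['with', 'capture', 'bean'] (min_width=17, slack=2)
Line 2: ['waterfall', 'take', 'leaf'] (min_width=19, slack=0)
Line 3: ['from', 'sun', 'gentle'] (min_width=15, slack=4)
Line 4: ['music', 'dolphin', 'and'] (min_width=17, slack=2)
Line 5: ['music', 'content', 'river'] (min_width=19, slack=0)
Total lines: 5

Answer: 5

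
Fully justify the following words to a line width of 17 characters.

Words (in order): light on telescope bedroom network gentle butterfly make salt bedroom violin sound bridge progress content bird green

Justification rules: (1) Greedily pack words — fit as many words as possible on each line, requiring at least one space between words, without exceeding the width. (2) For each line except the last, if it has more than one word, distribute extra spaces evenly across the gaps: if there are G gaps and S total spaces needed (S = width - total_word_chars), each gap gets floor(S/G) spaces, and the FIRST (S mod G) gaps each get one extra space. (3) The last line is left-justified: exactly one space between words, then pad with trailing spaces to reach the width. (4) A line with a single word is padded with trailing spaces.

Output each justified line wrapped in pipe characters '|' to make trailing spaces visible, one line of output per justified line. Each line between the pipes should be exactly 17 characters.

Answer: |light          on|
|telescope bedroom|
|network    gentle|
|butterfly    make|
|salt      bedroom|
|violin      sound|
|bridge   progress|
|content      bird|
|green            |

Derivation:
Line 1: ['light', 'on'] (min_width=8, slack=9)
Line 2: ['telescope', 'bedroom'] (min_width=17, slack=0)
Line 3: ['network', 'gentle'] (min_width=14, slack=3)
Line 4: ['butterfly', 'make'] (min_width=14, slack=3)
Line 5: ['salt', 'bedroom'] (min_width=12, slack=5)
Line 6: ['violin', 'sound'] (min_width=12, slack=5)
Line 7: ['bridge', 'progress'] (min_width=15, slack=2)
Line 8: ['content', 'bird'] (min_width=12, slack=5)
Line 9: ['green'] (min_width=5, slack=12)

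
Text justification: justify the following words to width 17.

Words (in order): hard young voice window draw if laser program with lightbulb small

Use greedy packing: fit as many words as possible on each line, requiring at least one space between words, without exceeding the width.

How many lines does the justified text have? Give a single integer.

Answer: 5

Derivation:
Line 1: ['hard', 'young', 'voice'] (min_width=16, slack=1)
Line 2: ['window', 'draw', 'if'] (min_width=14, slack=3)
Line 3: ['laser', 'program'] (min_width=13, slack=4)
Line 4: ['with', 'lightbulb'] (min_width=14, slack=3)
Line 5: ['small'] (min_width=5, slack=12)
Total lines: 5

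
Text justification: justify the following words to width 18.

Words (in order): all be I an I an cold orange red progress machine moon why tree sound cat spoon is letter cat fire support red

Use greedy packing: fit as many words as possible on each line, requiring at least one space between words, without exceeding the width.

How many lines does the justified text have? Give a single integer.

Line 1: ['all', 'be', 'I', 'an', 'I', 'an'] (min_width=16, slack=2)
Line 2: ['cold', 'orange', 'red'] (min_width=15, slack=3)
Line 3: ['progress', 'machine'] (min_width=16, slack=2)
Line 4: ['moon', 'why', 'tree'] (min_width=13, slack=5)
Line 5: ['sound', 'cat', 'spoon', 'is'] (min_width=18, slack=0)
Line 6: ['letter', 'cat', 'fire'] (min_width=15, slack=3)
Line 7: ['support', 'red'] (min_width=11, slack=7)
Total lines: 7

Answer: 7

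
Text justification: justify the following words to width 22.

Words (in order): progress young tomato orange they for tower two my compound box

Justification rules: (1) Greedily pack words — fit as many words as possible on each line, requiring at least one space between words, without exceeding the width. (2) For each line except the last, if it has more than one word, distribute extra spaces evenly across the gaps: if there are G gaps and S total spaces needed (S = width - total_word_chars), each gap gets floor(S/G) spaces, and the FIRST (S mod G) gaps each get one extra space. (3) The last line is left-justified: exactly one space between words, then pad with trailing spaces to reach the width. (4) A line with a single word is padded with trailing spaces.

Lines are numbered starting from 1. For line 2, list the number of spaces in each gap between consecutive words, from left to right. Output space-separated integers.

Line 1: ['progress', 'young', 'tomato'] (min_width=21, slack=1)
Line 2: ['orange', 'they', 'for', 'tower'] (min_width=21, slack=1)
Line 3: ['two', 'my', 'compound', 'box'] (min_width=19, slack=3)

Answer: 2 1 1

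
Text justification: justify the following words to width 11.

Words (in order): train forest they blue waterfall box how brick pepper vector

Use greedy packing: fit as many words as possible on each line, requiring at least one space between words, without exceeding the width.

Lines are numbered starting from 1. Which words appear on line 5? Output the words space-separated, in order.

Answer: box how

Derivation:
Line 1: ['train'] (min_width=5, slack=6)
Line 2: ['forest', 'they'] (min_width=11, slack=0)
Line 3: ['blue'] (min_width=4, slack=7)
Line 4: ['waterfall'] (min_width=9, slack=2)
Line 5: ['box', 'how'] (min_width=7, slack=4)
Line 6: ['brick'] (min_width=5, slack=6)
Line 7: ['pepper'] (min_width=6, slack=5)
Line 8: ['vector'] (min_width=6, slack=5)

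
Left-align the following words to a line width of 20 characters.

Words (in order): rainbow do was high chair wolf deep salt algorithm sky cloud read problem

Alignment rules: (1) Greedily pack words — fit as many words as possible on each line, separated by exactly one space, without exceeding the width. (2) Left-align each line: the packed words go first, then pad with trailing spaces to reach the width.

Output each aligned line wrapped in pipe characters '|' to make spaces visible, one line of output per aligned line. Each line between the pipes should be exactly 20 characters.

Answer: |rainbow do was high |
|chair wolf deep salt|
|algorithm sky cloud |
|read problem        |

Derivation:
Line 1: ['rainbow', 'do', 'was', 'high'] (min_width=19, slack=1)
Line 2: ['chair', 'wolf', 'deep', 'salt'] (min_width=20, slack=0)
Line 3: ['algorithm', 'sky', 'cloud'] (min_width=19, slack=1)
Line 4: ['read', 'problem'] (min_width=12, slack=8)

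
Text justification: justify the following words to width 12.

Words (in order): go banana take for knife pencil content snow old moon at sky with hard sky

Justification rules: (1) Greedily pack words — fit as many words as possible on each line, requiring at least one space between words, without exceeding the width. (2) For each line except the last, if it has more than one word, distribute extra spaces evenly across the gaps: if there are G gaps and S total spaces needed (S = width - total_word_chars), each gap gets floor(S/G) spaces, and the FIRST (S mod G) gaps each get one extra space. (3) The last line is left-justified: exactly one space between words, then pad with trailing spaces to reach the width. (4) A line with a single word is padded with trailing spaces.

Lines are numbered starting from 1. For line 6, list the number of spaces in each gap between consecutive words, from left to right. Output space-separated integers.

Answer: 5

Derivation:
Line 1: ['go', 'banana'] (min_width=9, slack=3)
Line 2: ['take', 'for'] (min_width=8, slack=4)
Line 3: ['knife', 'pencil'] (min_width=12, slack=0)
Line 4: ['content', 'snow'] (min_width=12, slack=0)
Line 5: ['old', 'moon', 'at'] (min_width=11, slack=1)
Line 6: ['sky', 'with'] (min_width=8, slack=4)
Line 7: ['hard', 'sky'] (min_width=8, slack=4)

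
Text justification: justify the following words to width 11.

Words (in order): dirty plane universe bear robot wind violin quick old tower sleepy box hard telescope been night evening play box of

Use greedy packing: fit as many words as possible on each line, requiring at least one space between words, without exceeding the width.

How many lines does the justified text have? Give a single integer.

Answer: 12

Derivation:
Line 1: ['dirty', 'plane'] (min_width=11, slack=0)
Line 2: ['universe'] (min_width=8, slack=3)
Line 3: ['bear', 'robot'] (min_width=10, slack=1)
Line 4: ['wind', 'violin'] (min_width=11, slack=0)
Line 5: ['quick', 'old'] (min_width=9, slack=2)
Line 6: ['tower'] (min_width=5, slack=6)
Line 7: ['sleepy', 'box'] (min_width=10, slack=1)
Line 8: ['hard'] (min_width=4, slack=7)
Line 9: ['telescope'] (min_width=9, slack=2)
Line 10: ['been', 'night'] (min_width=10, slack=1)
Line 11: ['evening'] (min_width=7, slack=4)
Line 12: ['play', 'box', 'of'] (min_width=11, slack=0)
Total lines: 12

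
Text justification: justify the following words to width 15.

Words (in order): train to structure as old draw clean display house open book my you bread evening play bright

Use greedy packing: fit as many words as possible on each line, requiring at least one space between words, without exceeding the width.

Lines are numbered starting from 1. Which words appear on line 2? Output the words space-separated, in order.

Answer: structure as

Derivation:
Line 1: ['train', 'to'] (min_width=8, slack=7)
Line 2: ['structure', 'as'] (min_width=12, slack=3)
Line 3: ['old', 'draw', 'clean'] (min_width=14, slack=1)
Line 4: ['display', 'house'] (min_width=13, slack=2)
Line 5: ['open', 'book', 'my'] (min_width=12, slack=3)
Line 6: ['you', 'bread'] (min_width=9, slack=6)
Line 7: ['evening', 'play'] (min_width=12, slack=3)
Line 8: ['bright'] (min_width=6, slack=9)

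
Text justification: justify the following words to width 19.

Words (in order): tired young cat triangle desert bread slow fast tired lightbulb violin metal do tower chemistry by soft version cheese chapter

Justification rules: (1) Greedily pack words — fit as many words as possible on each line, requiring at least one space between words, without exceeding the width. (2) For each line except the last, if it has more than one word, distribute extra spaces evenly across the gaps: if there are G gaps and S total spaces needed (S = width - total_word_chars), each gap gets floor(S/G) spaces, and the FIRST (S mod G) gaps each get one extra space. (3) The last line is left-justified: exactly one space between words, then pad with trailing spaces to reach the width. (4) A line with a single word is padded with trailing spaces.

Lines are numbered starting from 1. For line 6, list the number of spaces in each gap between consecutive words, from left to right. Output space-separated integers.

Line 1: ['tired', 'young', 'cat'] (min_width=15, slack=4)
Line 2: ['triangle', 'desert'] (min_width=15, slack=4)
Line 3: ['bread', 'slow', 'fast'] (min_width=15, slack=4)
Line 4: ['tired', 'lightbulb'] (min_width=15, slack=4)
Line 5: ['violin', 'metal', 'do'] (min_width=15, slack=4)
Line 6: ['tower', 'chemistry', 'by'] (min_width=18, slack=1)
Line 7: ['soft', 'version', 'cheese'] (min_width=19, slack=0)
Line 8: ['chapter'] (min_width=7, slack=12)

Answer: 2 1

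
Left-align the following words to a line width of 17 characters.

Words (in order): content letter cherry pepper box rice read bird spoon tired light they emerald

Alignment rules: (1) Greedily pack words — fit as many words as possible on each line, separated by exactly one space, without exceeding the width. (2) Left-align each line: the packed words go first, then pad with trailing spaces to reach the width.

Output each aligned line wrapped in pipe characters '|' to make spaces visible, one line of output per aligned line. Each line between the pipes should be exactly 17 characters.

Answer: |content letter   |
|cherry pepper box|
|rice read bird   |
|spoon tired light|
|they emerald     |

Derivation:
Line 1: ['content', 'letter'] (min_width=14, slack=3)
Line 2: ['cherry', 'pepper', 'box'] (min_width=17, slack=0)
Line 3: ['rice', 'read', 'bird'] (min_width=14, slack=3)
Line 4: ['spoon', 'tired', 'light'] (min_width=17, slack=0)
Line 5: ['they', 'emerald'] (min_width=12, slack=5)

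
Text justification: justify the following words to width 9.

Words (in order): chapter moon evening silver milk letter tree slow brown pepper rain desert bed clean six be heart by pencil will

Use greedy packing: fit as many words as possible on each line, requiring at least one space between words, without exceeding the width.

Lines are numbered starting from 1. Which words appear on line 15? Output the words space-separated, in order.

Line 1: ['chapter'] (min_width=7, slack=2)
Line 2: ['moon'] (min_width=4, slack=5)
Line 3: ['evening'] (min_width=7, slack=2)
Line 4: ['silver'] (min_width=6, slack=3)
Line 5: ['milk'] (min_width=4, slack=5)
Line 6: ['letter'] (min_width=6, slack=3)
Line 7: ['tree', 'slow'] (min_width=9, slack=0)
Line 8: ['brown'] (min_width=5, slack=4)
Line 9: ['pepper'] (min_width=6, slack=3)
Line 10: ['rain'] (min_width=4, slack=5)
Line 11: ['desert'] (min_width=6, slack=3)
Line 12: ['bed', 'clean'] (min_width=9, slack=0)
Line 13: ['six', 'be'] (min_width=6, slack=3)
Line 14: ['heart', 'by'] (min_width=8, slack=1)
Line 15: ['pencil'] (min_width=6, slack=3)
Line 16: ['will'] (min_width=4, slack=5)

Answer: pencil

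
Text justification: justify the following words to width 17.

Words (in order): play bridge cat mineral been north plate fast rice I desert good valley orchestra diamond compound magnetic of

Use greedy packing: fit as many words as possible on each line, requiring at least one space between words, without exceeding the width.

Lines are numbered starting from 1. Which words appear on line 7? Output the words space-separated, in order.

Line 1: ['play', 'bridge', 'cat'] (min_width=15, slack=2)
Line 2: ['mineral', 'been'] (min_width=12, slack=5)
Line 3: ['north', 'plate', 'fast'] (min_width=16, slack=1)
Line 4: ['rice', 'I', 'desert'] (min_width=13, slack=4)
Line 5: ['good', 'valley'] (min_width=11, slack=6)
Line 6: ['orchestra', 'diamond'] (min_width=17, slack=0)
Line 7: ['compound', 'magnetic'] (min_width=17, slack=0)
Line 8: ['of'] (min_width=2, slack=15)

Answer: compound magnetic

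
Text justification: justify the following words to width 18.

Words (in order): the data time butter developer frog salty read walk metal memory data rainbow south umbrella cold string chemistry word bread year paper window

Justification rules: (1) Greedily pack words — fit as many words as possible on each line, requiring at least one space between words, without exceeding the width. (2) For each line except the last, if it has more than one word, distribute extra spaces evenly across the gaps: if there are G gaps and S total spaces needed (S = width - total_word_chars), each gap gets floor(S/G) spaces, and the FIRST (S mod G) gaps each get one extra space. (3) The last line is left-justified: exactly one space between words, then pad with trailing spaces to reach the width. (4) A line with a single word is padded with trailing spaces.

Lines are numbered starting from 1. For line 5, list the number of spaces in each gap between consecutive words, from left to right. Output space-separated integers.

Answer: 1 1

Derivation:
Line 1: ['the', 'data', 'time'] (min_width=13, slack=5)
Line 2: ['butter', 'developer'] (min_width=16, slack=2)
Line 3: ['frog', 'salty', 'read'] (min_width=15, slack=3)
Line 4: ['walk', 'metal', 'memory'] (min_width=17, slack=1)
Line 5: ['data', 'rainbow', 'south'] (min_width=18, slack=0)
Line 6: ['umbrella', 'cold'] (min_width=13, slack=5)
Line 7: ['string', 'chemistry'] (min_width=16, slack=2)
Line 8: ['word', 'bread', 'year'] (min_width=15, slack=3)
Line 9: ['paper', 'window'] (min_width=12, slack=6)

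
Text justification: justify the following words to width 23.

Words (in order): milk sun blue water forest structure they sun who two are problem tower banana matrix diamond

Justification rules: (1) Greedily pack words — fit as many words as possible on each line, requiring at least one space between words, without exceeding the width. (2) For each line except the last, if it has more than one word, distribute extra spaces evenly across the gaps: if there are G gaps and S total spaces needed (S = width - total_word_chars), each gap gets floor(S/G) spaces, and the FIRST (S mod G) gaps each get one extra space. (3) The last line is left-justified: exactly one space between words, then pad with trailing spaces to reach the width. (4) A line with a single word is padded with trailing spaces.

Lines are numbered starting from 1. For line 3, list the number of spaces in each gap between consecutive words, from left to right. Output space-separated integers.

Answer: 1 1 1 1

Derivation:
Line 1: ['milk', 'sun', 'blue', 'water'] (min_width=19, slack=4)
Line 2: ['forest', 'structure', 'they'] (min_width=21, slack=2)
Line 3: ['sun', 'who', 'two', 'are', 'problem'] (min_width=23, slack=0)
Line 4: ['tower', 'banana', 'matrix'] (min_width=19, slack=4)
Line 5: ['diamond'] (min_width=7, slack=16)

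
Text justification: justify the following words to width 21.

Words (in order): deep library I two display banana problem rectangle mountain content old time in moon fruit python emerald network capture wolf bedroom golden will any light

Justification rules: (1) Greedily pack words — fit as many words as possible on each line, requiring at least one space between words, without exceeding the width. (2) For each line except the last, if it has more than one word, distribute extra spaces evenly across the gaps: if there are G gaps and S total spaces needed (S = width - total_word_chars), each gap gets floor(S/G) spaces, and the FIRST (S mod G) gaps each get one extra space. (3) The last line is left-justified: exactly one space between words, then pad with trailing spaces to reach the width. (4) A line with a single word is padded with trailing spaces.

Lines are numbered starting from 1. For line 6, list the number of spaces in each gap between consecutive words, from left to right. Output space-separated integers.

Answer: 8

Derivation:
Line 1: ['deep', 'library', 'I', 'two'] (min_width=18, slack=3)
Line 2: ['display', 'banana'] (min_width=14, slack=7)
Line 3: ['problem', 'rectangle'] (min_width=17, slack=4)
Line 4: ['mountain', 'content', 'old'] (min_width=20, slack=1)
Line 5: ['time', 'in', 'moon', 'fruit'] (min_width=18, slack=3)
Line 6: ['python', 'emerald'] (min_width=14, slack=7)
Line 7: ['network', 'capture', 'wolf'] (min_width=20, slack=1)
Line 8: ['bedroom', 'golden', 'will'] (min_width=19, slack=2)
Line 9: ['any', 'light'] (min_width=9, slack=12)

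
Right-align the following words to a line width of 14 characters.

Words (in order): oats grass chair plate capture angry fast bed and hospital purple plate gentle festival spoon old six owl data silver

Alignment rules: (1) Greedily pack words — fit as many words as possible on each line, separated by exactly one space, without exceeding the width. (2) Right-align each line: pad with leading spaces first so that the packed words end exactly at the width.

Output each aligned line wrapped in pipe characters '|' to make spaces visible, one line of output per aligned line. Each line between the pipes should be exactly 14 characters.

Answer: |    oats grass|
|   chair plate|
| capture angry|
|  fast bed and|
|      hospital|
|  purple plate|
|        gentle|
|festival spoon|
|   old six owl|
|   data silver|

Derivation:
Line 1: ['oats', 'grass'] (min_width=10, slack=4)
Line 2: ['chair', 'plate'] (min_width=11, slack=3)
Line 3: ['capture', 'angry'] (min_width=13, slack=1)
Line 4: ['fast', 'bed', 'and'] (min_width=12, slack=2)
Line 5: ['hospital'] (min_width=8, slack=6)
Line 6: ['purple', 'plate'] (min_width=12, slack=2)
Line 7: ['gentle'] (min_width=6, slack=8)
Line 8: ['festival', 'spoon'] (min_width=14, slack=0)
Line 9: ['old', 'six', 'owl'] (min_width=11, slack=3)
Line 10: ['data', 'silver'] (min_width=11, slack=3)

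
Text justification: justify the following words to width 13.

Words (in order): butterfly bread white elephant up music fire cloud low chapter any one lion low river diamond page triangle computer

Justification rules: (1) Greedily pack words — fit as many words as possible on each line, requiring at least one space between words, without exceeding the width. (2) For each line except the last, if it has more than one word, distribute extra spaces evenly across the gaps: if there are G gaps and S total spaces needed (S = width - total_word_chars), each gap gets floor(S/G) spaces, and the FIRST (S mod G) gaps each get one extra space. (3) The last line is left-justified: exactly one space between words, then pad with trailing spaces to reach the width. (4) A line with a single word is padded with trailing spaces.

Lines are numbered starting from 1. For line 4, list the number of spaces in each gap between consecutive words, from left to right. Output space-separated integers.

Line 1: ['butterfly'] (min_width=9, slack=4)
Line 2: ['bread', 'white'] (min_width=11, slack=2)
Line 3: ['elephant', 'up'] (min_width=11, slack=2)
Line 4: ['music', 'fire'] (min_width=10, slack=3)
Line 5: ['cloud', 'low'] (min_width=9, slack=4)
Line 6: ['chapter', 'any'] (min_width=11, slack=2)
Line 7: ['one', 'lion', 'low'] (min_width=12, slack=1)
Line 8: ['river', 'diamond'] (min_width=13, slack=0)
Line 9: ['page', 'triangle'] (min_width=13, slack=0)
Line 10: ['computer'] (min_width=8, slack=5)

Answer: 4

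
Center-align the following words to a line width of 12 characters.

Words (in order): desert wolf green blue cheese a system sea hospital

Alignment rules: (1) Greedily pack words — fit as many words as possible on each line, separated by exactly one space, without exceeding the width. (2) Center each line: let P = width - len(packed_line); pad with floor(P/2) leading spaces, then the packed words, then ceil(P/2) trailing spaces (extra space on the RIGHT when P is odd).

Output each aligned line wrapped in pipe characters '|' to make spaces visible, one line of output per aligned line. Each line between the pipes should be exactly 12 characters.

Answer: |desert wolf |
| green blue |
|  cheese a  |
| system sea |
|  hospital  |

Derivation:
Line 1: ['desert', 'wolf'] (min_width=11, slack=1)
Line 2: ['green', 'blue'] (min_width=10, slack=2)
Line 3: ['cheese', 'a'] (min_width=8, slack=4)
Line 4: ['system', 'sea'] (min_width=10, slack=2)
Line 5: ['hospital'] (min_width=8, slack=4)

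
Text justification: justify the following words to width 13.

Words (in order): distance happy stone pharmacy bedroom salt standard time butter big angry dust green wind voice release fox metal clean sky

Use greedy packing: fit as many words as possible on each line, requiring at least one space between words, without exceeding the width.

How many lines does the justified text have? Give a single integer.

Answer: 11

Derivation:
Line 1: ['distance'] (min_width=8, slack=5)
Line 2: ['happy', 'stone'] (min_width=11, slack=2)
Line 3: ['pharmacy'] (min_width=8, slack=5)
Line 4: ['bedroom', 'salt'] (min_width=12, slack=1)
Line 5: ['standard', 'time'] (min_width=13, slack=0)
Line 6: ['butter', 'big'] (min_width=10, slack=3)
Line 7: ['angry', 'dust'] (min_width=10, slack=3)
Line 8: ['green', 'wind'] (min_width=10, slack=3)
Line 9: ['voice', 'release'] (min_width=13, slack=0)
Line 10: ['fox', 'metal'] (min_width=9, slack=4)
Line 11: ['clean', 'sky'] (min_width=9, slack=4)
Total lines: 11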